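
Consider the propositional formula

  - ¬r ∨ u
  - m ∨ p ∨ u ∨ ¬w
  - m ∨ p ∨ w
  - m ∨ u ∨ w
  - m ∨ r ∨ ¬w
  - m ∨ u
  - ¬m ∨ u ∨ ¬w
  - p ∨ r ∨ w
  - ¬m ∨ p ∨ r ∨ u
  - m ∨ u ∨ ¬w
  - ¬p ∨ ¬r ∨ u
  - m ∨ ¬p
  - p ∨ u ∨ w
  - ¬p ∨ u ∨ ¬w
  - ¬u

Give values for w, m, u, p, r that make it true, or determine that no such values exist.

w = False; m = True; u = False; p = True; r = False

Unit clause (¬u) forces u = False.
In (¬r ∨ u) only ¬r is left, so r = False.
In (m ∨ u) only m is left, so m = True.
In (¬m ∨ u ∨ ¬w) only ¬w is left, so w = False.
In (p ∨ r ∨ w) only p is left, so p = True.
All clauses satisfied.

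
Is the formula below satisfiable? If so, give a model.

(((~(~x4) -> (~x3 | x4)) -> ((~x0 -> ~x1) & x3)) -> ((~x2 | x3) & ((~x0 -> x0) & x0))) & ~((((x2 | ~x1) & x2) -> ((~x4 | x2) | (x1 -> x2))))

No satisfying assignment exists.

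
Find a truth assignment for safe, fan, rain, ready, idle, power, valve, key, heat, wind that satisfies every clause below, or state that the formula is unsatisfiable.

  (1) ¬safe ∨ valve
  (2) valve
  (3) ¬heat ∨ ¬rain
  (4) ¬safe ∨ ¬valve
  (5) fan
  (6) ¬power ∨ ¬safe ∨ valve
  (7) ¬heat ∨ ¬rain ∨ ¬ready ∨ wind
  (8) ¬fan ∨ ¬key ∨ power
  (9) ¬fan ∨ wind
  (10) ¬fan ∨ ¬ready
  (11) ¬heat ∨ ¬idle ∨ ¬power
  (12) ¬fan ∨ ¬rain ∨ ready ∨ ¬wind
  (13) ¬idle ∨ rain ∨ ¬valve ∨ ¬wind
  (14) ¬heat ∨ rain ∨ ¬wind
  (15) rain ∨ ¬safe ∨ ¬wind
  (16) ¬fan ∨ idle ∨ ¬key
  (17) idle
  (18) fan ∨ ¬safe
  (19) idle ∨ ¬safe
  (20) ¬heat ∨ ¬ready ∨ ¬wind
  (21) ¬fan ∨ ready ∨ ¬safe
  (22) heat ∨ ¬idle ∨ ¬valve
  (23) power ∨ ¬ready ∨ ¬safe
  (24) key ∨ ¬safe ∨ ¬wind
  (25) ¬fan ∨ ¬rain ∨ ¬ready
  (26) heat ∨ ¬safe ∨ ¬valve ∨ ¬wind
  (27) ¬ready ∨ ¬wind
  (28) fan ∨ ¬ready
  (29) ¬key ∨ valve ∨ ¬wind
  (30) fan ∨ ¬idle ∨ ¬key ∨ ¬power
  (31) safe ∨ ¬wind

The formula is unsatisfiable.

Case fan = True:
  (valve) forces valve = True.
  (¬safe ∨ ¬valve) forces safe = False.
  (¬fan ∨ wind) forces wind = True.
  Clause (safe ∨ ¬wind) is falsified — contradiction.
Case fan = False:
  Clause (fan) is falsified — contradiction.
Both cases fail, so the formula is unsatisfiable.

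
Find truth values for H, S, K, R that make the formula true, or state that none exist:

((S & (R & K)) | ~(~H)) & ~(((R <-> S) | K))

H: True, S: True, K: False, R: False

  (S & (R & K)) | ~(~H) = True
    S & (R & K) = False
      R & K = False
    ~(~H) = True
      ~H = False
  ~(((R <-> S) | K)) = True
    (R <-> S) | K = False
      R <-> S = False
Both conjuncts True, so the formula holds.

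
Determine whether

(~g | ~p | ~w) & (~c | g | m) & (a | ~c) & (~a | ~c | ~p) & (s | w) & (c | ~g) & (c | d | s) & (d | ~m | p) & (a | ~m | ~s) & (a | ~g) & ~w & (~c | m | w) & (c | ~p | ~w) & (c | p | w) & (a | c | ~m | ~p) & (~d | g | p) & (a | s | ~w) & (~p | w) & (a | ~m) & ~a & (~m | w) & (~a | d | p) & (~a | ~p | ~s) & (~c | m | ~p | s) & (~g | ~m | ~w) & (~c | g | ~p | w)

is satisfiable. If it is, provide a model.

Case w = True:
  Clause (~w) is falsified — contradiction.
Case w = False:
  (s | w) forces s = True.
  (~p | w) forces p = False.
  (c | p | w) forces c = True.
  (a | ~c) forces a = True.
  Clause (~a) is falsified — contradiction.
Both cases fail, so the formula is unsatisfiable.

No satisfying assignment exists.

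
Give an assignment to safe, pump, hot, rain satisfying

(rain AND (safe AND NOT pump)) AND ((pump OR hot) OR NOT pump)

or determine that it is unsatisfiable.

safe = True; pump = False; hot = True; rain = True

  rain AND (safe AND NOT pump) = True
    safe AND NOT pump = True
      NOT pump = True
  (pump OR hot) OR NOT pump = True
    pump OR hot = True
    NOT pump = True
Both conjuncts True, so the formula holds.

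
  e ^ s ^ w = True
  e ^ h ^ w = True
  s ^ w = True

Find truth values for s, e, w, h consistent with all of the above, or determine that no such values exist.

s = False, e = False, w = True, h = False

e ^ s ^ w = F ^ F ^ T = True ✓
e ^ h ^ w = F ^ F ^ T = True ✓
s ^ w = F ^ T = True ✓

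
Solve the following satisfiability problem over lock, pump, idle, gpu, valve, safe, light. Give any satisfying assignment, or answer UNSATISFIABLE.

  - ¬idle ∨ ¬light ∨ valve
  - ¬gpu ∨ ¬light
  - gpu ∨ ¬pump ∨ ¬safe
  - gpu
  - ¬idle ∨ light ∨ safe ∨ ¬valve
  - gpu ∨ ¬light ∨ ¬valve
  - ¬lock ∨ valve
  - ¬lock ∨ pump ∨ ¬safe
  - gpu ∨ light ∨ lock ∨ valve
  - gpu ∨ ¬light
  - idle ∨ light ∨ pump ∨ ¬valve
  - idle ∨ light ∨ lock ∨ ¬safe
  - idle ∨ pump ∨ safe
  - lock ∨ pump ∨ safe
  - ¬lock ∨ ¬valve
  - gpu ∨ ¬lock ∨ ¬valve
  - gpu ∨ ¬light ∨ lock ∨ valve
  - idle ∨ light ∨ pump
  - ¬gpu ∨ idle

lock=F, pump=T, idle=T, gpu=T, valve=F, safe=T, light=F

Unit clause (gpu) forces gpu = True.
In (¬gpu ∨ idle) only idle is left, so idle = True.
In (¬gpu ∨ ¬light) only ¬light is left, so light = False.
Try lock = True:
  (¬lock ∨ valve) forces valve = True.
  clause (¬lock ∨ ¬valve) is falsified — backtrack.
So lock = False.
Set pump = True.
Set valve = False.
Set safe = True.
All clauses satisfied.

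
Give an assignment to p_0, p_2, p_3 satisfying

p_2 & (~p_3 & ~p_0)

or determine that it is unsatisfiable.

p_0 = False, p_2 = True, p_3 = False

  ~p_3 & ~p_0 = True
    ~p_3 = True
    ~p_0 = True
Both conjuncts True, so the formula holds.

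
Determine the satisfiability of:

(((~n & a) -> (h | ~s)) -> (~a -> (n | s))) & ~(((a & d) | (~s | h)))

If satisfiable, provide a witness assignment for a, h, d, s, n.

a = False, h = False, d = False, s = True, n = True

  ((~n & a) -> (h | ~s)) -> (~a -> (n | s)) = True
    (~n & a) -> (h | ~s) = True
      ~n & a = False
        ~n = False
      h | ~s = False
        ~s = False
    ~a -> (n | s) = True
      ~a = True
      n | s = True
  ~(((a & d) | (~s | h))) = True
    (a & d) | (~s | h) = False
      a & d = False
      ~s | h = False
        ~s = False
Both conjuncts True, so the formula holds.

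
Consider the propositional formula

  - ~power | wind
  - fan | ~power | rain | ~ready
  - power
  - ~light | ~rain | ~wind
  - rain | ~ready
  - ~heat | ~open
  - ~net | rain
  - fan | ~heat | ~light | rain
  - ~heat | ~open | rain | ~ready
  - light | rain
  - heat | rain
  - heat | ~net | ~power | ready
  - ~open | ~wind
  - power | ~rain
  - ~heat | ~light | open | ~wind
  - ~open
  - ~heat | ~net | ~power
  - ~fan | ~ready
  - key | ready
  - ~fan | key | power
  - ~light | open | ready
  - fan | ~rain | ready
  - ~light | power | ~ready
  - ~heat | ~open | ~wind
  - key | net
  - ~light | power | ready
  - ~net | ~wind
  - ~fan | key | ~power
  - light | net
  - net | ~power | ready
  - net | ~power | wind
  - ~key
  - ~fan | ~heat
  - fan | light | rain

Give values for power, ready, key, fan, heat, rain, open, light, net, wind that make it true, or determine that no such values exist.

UNSATISFIABLE

Case power = True:
  (~power | wind) forces wind = True.
  (~open | ~wind) forces open = False.
  (~net | ~wind) forces net = False.
  (key | net) forces key = True.
  Clause (~key) is falsified — contradiction.
Case power = False:
  Clause (power) is falsified — contradiction.
Both cases fail, so the formula is unsatisfiable.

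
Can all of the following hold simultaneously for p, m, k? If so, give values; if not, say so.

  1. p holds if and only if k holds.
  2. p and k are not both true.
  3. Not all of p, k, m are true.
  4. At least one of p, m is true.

p = False, m = True, k = False

  (1) p=F, k=F — same ✓
  (2) p=F, k=F — not both ✓
  (3) {p, k, m}: 1/3 true — not all ✓
  (4) {p, m}: 1 true — at least one ✓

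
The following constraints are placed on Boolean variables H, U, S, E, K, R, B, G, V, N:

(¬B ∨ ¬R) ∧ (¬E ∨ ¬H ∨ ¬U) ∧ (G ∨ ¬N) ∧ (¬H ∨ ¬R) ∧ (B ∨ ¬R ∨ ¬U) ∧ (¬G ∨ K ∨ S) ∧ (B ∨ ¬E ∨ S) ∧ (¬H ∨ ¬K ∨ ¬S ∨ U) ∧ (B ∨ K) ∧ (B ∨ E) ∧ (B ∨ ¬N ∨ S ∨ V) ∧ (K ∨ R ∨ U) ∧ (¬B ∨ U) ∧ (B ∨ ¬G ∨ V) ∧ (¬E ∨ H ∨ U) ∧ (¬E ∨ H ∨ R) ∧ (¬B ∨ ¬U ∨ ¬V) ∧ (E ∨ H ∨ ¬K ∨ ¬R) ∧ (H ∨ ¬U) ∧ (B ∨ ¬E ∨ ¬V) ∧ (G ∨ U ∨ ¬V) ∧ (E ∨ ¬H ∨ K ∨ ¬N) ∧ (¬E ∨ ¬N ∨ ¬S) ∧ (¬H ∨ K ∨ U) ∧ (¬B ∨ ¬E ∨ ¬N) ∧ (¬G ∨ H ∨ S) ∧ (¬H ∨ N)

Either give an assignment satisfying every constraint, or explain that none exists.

H=T, U=T, S=F, E=F, K=T, R=F, B=T, G=T, V=F, N=T

Try H = False:
  (H ∨ ¬U) forces U = False.
  (¬B ∨ U) forces B = False.
  (B ∨ K) forces K = True.
  (B ∨ E) forces E = True.
  clause (¬E ∨ H ∨ U) is falsified — backtrack.
So H = True.
  then (¬H ∨ ¬R) forces R = False.
  then (¬H ∨ N) forces N = True.
  then (G ∨ ¬N) forces G = True.
Try U = False:
  (K ∨ R ∨ U) forces K = True.
  (¬H ∨ ¬K ∨ ¬S ∨ U) forces S = False.
  (¬B ∨ U) forces B = False.
  (B ∨ ¬E ∨ S) forces E = False.
  clause (B ∨ E) is falsified — backtrack.
So U = True.
  then (¬E ∨ ¬H ∨ ¬U) forces E = False.
  then (B ∨ E) forces B = True.
  then (¬B ∨ ¬U ∨ ¬V) forces V = False.
  then (E ∨ ¬H ∨ K ∨ ¬N) forces K = True.
Set S = False.
All clauses satisfied.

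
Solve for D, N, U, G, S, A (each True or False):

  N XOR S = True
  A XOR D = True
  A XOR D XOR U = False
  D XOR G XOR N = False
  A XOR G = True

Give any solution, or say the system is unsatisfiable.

D = False; N = False; U = True; G = False; S = True; A = True

N XOR S = F XOR T = True ✓
A XOR D = T XOR F = True ✓
A XOR D XOR U = T XOR F XOR T = False ✓
D XOR G XOR N = F XOR F XOR F = False ✓
A XOR G = T XOR F = True ✓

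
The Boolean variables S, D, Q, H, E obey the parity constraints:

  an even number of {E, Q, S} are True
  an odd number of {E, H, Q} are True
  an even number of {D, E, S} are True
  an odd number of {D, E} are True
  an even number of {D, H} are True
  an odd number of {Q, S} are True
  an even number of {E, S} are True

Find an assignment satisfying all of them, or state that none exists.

S = True, D = False, Q = False, H = False, E = True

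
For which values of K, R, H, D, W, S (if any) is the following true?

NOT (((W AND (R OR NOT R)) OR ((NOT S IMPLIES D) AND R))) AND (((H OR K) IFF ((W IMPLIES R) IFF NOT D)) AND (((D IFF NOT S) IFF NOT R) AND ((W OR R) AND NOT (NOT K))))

K = True, R = True, H = True, D = False, W = False, S = False

  NOT (((W AND (R OR NOT R)) OR ((NOT S IMPLIES D) AND R))) = True
    (W AND (R OR NOT R)) OR ((NOT S IMPLIES D) AND R) = False
      W AND (R OR NOT R) = False
        R OR NOT R = True
          NOT R = False
      (NOT S IMPLIES D) AND R = False
        NOT S IMPLIES D = False
          NOT S = True
  ((H OR K) IFF ((W IMPLIES R) IFF NOT D)) AND (((D IFF NOT S) IFF NOT R) AND ((W OR R) AND NOT (NOT K))) = True
    (H OR K) IFF ((W IMPLIES R) IFF NOT D) = True
      H OR K = True
      (W IMPLIES R) IFF NOT D = True
        W IMPLIES R = True
        NOT D = True
    ((D IFF NOT S) IFF NOT R) AND ((W OR R) AND NOT (NOT K)) = True
      (D IFF NOT S) IFF NOT R = True
        D IFF NOT S = False
          NOT S = True
        NOT R = False
      (W OR R) AND NOT (NOT K) = True
        W OR R = True
        NOT (NOT K) = True
          NOT K = False
Both conjuncts True, so the formula holds.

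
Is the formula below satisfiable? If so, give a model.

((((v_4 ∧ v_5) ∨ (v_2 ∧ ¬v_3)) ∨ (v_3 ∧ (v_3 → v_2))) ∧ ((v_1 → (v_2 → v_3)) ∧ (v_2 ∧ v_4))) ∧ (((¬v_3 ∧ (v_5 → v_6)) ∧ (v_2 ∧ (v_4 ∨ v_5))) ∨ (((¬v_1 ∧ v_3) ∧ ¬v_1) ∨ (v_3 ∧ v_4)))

v_1: False, v_2: True, v_3: False, v_4: True, v_5: False, v_6: False

  (((v_4 ∧ v_5) ∨ (v_2 ∧ ¬v_3)) ∨ (v_3 ∧ (v_3 → v_2))) ∧ ((v_1 → (v_2 → v_3)) ∧ (v_2 ∧ v_4)) = True
    ((v_4 ∧ v_5) ∨ (v_2 ∧ ¬v_3)) ∨ (v_3 ∧ (v_3 → v_2)) = True
      (v_4 ∧ v_5) ∨ (v_2 ∧ ¬v_3) = True
        v_4 ∧ v_5 = False
        v_2 ∧ ¬v_3 = True
          ¬v_3 = True
      v_3 ∧ (v_3 → v_2) = False
        v_3 → v_2 = True
    (v_1 → (v_2 → v_3)) ∧ (v_2 ∧ v_4) = True
      v_1 → (v_2 → v_3) = True
        v_2 → v_3 = False
      v_2 ∧ v_4 = True
  ((¬v_3 ∧ (v_5 → v_6)) ∧ (v_2 ∧ (v_4 ∨ v_5))) ∨ (((¬v_1 ∧ v_3) ∧ ¬v_1) ∨ (v_3 ∧ v_4)) = True
    (¬v_3 ∧ (v_5 → v_6)) ∧ (v_2 ∧ (v_4 ∨ v_5)) = True
      ¬v_3 ∧ (v_5 → v_6) = True
        ¬v_3 = True
        v_5 → v_6 = True
      v_2 ∧ (v_4 ∨ v_5) = True
        v_4 ∨ v_5 = True
    ((¬v_1 ∧ v_3) ∧ ¬v_1) ∨ (v_3 ∧ v_4) = False
      (¬v_1 ∧ v_3) ∧ ¬v_1 = False
        ¬v_1 ∧ v_3 = False
          ¬v_1 = True
        ¬v_1 = True
      v_3 ∧ v_4 = False
Both conjuncts True, so the formula holds.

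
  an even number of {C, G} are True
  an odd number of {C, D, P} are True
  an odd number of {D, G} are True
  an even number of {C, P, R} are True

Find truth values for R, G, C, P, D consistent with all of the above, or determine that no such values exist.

R = False; G = False; C = False; P = False; D = True

{C, G}: 0 true → even ✓
{C, D, P}: 1 true → odd ✓
{D, G}: 1 true → odd ✓
{C, P, R}: 0 true → even ✓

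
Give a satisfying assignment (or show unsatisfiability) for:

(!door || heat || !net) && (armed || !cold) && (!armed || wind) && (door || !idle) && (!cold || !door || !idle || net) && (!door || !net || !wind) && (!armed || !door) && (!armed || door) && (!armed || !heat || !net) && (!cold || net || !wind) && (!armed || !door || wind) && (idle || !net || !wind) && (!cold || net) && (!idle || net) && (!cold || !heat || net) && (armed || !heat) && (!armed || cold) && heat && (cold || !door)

No satisfying assignment exists.

Case heat = True:
  (armed || !heat) forces armed = True.
  (!armed || wind) forces wind = True.
  (!armed || !door) forces door = False.
  Clause (!armed || door) is falsified — contradiction.
Case heat = False:
  Clause (heat) is falsified — contradiction.
Both cases fail, so the formula is unsatisfiable.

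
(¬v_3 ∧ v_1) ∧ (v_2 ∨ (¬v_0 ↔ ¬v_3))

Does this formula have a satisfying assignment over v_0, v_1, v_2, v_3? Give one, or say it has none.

v_0 = False, v_1 = True, v_2 = True, v_3 = False

  ¬v_3 ∧ v_1 = True
    ¬v_3 = True
  v_2 ∨ (¬v_0 ↔ ¬v_3) = True
    ¬v_0 ↔ ¬v_3 = True
      ¬v_0 = True
      ¬v_3 = True
Both conjuncts True, so the formula holds.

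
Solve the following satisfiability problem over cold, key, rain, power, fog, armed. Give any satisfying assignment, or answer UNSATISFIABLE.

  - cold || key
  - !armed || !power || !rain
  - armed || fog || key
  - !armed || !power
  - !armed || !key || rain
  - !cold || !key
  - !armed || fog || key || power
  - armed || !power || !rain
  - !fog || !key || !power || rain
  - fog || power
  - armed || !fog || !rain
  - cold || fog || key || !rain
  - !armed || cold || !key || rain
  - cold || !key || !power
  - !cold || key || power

cold=T, key=F, rain=F, power=T, fog=T, armed=F

Set cold = True.
  then (!cold || !key) forces key = False.
  then (!cold || key || power) forces power = True.
  then (!armed || !power) forces armed = False.
  then (armed || !power || !rain) forces rain = False.
  then (armed || fog || key) forces fog = True.
All clauses satisfied.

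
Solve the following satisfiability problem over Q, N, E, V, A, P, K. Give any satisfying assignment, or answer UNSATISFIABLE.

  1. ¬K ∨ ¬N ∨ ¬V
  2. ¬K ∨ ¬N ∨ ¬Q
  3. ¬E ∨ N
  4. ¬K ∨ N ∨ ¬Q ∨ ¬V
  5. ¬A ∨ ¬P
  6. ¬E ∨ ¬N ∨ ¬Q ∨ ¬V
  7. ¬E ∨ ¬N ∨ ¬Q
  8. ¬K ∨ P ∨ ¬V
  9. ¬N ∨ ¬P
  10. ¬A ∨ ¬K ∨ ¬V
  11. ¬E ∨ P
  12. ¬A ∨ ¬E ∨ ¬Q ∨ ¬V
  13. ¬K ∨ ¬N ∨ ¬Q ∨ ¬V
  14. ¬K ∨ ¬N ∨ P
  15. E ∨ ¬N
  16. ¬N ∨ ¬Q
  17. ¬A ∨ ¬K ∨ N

Set Q = True.
  then (¬N ∨ ¬Q) forces N = False.
  then (¬E ∨ N) forces E = False.
Set V = False.
Set A = False.
Set P = False.
Set K = True.
All clauses satisfied.

Q: True, N: False, E: False, V: False, A: False, P: False, K: True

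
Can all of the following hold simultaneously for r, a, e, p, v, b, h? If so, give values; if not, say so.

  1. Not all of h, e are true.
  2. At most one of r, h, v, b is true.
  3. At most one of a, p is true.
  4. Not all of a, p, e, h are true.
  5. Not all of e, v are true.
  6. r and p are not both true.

r = False, a = False, e = True, p = False, v = False, b = True, h = False

  (1) {h, e}: 1/2 true — not all ✓
  (2) {r, h, v, b}: 1 true — at most one ✓
  (3) {a, p}: 0 true — at most one ✓
  (4) {a, p, e, h}: 1/4 true — not all ✓
  (5) {e, v}: 1/2 true — not all ✓
  (6) r=F, p=F — not both ✓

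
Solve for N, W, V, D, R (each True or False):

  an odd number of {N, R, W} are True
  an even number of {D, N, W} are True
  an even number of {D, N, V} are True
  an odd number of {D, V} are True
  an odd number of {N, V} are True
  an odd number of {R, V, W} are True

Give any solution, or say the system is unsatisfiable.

UNSATISFIABLE

Adding constraints 1, 5, 6 mod 2: every variable appears an even number of times on the left, so the left side is 0.
But the right sides sum to 1 (mod 2). 0 ≠ 1 — the system is inconsistent.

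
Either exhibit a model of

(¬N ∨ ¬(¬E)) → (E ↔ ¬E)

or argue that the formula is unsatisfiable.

E=F; N=T

  (¬N ∨ ¬(¬E)) → (E ↔ ¬E) = True
    ¬N ∨ ¬(¬E) = False
      ¬N = False
      ¬(¬E) = False
        ¬E = True
    E ↔ ¬E = False
      ¬E = True
The formula evaluates to True.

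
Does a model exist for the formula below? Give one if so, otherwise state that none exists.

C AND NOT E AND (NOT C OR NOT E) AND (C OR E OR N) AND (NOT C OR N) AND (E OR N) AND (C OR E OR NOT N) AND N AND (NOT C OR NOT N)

Unsatisfiable

Case N = True:
  (C) forces C = True.
  Clause (NOT C OR NOT N) is falsified — contradiction.
Case N = False:
  Clause (N) is falsified — contradiction.
Both cases fail, so the formula is unsatisfiable.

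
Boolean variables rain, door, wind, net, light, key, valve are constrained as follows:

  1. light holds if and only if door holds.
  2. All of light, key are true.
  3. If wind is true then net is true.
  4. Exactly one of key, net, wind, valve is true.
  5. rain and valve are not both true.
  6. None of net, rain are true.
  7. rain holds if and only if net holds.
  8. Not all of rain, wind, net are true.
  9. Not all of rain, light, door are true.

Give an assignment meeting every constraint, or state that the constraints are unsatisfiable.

rain = False; door = True; wind = False; net = False; light = True; key = True; valve = False

  (1) light=T, door=T — same ✓
  (2) {light, key}: all 2 true ✓
  (3) wind=F ⇒ net: vacuous ✓
  (4) {key, net, wind, valve}: 1 true — exactly one ✓
  (5) rain=F, valve=F — not both ✓
  (6) {net, rain}: 0 true — none ✓
  (7) rain=F, net=F — same ✓
  (8) {rain, wind, net}: 0/3 true — not all ✓
  (9) {rain, light, door}: 2/3 true — not all ✓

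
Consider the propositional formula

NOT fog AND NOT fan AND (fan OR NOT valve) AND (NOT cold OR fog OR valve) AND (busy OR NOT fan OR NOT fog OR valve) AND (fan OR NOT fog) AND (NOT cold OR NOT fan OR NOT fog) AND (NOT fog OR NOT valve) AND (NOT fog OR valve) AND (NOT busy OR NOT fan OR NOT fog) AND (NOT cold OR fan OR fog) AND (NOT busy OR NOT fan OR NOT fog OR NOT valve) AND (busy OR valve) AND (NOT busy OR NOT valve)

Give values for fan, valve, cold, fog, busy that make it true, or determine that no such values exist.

fan = False; valve = False; cold = False; fog = False; busy = True

Unit clause (NOT fog) forces fog = False.
Unit clause (NOT fan) forces fan = False.
In (fan OR NOT valve) only NOT valve is left, so valve = False.
In (NOT cold OR fog OR valve) only NOT cold is left, so cold = False.
In (busy OR valve) only busy is left, so busy = True.
All clauses satisfied.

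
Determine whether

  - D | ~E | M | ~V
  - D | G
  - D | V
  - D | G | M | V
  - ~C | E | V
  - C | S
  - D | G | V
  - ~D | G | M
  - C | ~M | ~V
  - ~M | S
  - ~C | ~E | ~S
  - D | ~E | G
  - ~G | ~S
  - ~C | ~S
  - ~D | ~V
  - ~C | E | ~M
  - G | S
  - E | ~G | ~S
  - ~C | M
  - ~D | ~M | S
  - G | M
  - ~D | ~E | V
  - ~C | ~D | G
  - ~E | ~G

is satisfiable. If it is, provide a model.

Set G = False.
  then (D | G) forces D = True.
  then (~D | G | M) forces M = True.
  then (~M | S) forces S = True.
  then (~C | ~S) forces C = False.
  then (~D | ~V) forces V = False.
  then (~D | ~E | V) forces E = False.
All clauses satisfied.

G = False, C = False, S = True, M = True, D = True, E = False, V = False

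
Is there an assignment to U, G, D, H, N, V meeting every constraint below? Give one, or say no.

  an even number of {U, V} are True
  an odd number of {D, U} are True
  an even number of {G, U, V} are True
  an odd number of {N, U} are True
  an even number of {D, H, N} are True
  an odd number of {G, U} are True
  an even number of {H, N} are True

U = True; G = False; D = False; H = False; N = False; V = True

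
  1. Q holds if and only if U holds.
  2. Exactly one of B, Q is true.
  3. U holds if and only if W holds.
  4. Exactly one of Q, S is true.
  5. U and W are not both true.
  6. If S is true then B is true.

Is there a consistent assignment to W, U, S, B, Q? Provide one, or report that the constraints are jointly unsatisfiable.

W=F, U=F, S=T, B=T, Q=F

  (1) Q=F, U=F — same ✓
  (2) {B, Q}: 1 true — exactly one ✓
  (3) U=F, W=F — same ✓
  (4) {Q, S}: 1 true — exactly one ✓
  (5) U=F, W=F — not both ✓
  (6) S=T ⇒ B: T ✓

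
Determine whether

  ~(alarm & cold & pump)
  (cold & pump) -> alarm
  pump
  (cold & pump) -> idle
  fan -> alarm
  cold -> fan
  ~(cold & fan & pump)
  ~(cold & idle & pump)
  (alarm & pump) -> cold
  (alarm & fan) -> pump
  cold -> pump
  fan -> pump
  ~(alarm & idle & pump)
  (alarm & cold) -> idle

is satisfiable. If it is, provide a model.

fan = False, idle = False, pump = True, alarm = False, cold = False

Unit clause (pump) forces pump = True.
Try fan = True:
  (alarm | ~fan) forces alarm = True.
  (~alarm | ~cold | ~pump) forces cold = False.
  clause (~alarm | cold | ~pump) is falsified — backtrack.
So fan = False.
  then (~cold | fan) forces cold = False.
  then (~alarm | cold | ~pump) forces alarm = False.
Set idle = False.
All clauses satisfied.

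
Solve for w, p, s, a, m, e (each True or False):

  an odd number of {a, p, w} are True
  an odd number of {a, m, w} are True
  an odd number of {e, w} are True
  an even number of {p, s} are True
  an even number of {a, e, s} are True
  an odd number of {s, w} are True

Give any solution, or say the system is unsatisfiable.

w=F, p=T, s=T, a=F, m=T, e=T

{a, p, w}: 1 true → odd ✓
{a, m, w}: 1 true → odd ✓
{e, w}: 1 true → odd ✓
{p, s}: 2 true → even ✓
{a, e, s}: 2 true → even ✓
{s, w}: 1 true → odd ✓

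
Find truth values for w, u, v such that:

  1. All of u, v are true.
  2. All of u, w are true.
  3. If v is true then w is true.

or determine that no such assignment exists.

w = True; u = True; v = True

  (1) {u, v}: all 2 true ✓
  (2) {u, w}: all 2 true ✓
  (3) v=T ⇒ w: T ✓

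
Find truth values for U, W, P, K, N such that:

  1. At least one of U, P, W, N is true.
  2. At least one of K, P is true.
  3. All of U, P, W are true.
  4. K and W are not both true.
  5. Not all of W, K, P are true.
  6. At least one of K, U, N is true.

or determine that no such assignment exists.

U = True, W = True, P = True, K = False, N = False

  (1) {U, P, W, N}: 3 true — at least one ✓
  (2) {K, P}: 1 true — at least one ✓
  (3) {U, P, W}: all 3 true ✓
  (4) K=F, W=T — not both ✓
  (5) {W, K, P}: 2/3 true — not all ✓
  (6) {K, U, N}: 1 true — at least one ✓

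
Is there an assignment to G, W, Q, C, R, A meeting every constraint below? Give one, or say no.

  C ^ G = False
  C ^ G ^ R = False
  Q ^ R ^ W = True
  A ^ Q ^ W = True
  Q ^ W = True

G: True, W: True, Q: False, C: True, R: False, A: False

C ^ G = T ^ T = False ✓
C ^ G ^ R = T ^ T ^ F = False ✓
Q ^ R ^ W = F ^ F ^ T = True ✓
A ^ Q ^ W = F ^ F ^ T = True ✓
Q ^ W = F ^ T = True ✓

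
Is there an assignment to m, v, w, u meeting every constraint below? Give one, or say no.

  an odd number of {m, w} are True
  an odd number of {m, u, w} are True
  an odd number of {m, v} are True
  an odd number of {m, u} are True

m: True, v: False, w: False, u: False

{m, w}: 1 true → odd ✓
{m, u, w}: 1 true → odd ✓
{m, v}: 1 true → odd ✓
{m, u}: 1 true → odd ✓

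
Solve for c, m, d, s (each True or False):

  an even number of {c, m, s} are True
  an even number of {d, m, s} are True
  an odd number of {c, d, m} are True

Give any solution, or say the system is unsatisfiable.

c = True, m = True, d = True, s = False

{c, m, s}: 2 true → even ✓
{d, m, s}: 2 true → even ✓
{c, d, m}: 3 true → odd ✓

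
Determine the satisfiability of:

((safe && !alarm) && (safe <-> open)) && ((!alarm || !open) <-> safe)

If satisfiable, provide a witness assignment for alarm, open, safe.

alarm=F, open=T, safe=T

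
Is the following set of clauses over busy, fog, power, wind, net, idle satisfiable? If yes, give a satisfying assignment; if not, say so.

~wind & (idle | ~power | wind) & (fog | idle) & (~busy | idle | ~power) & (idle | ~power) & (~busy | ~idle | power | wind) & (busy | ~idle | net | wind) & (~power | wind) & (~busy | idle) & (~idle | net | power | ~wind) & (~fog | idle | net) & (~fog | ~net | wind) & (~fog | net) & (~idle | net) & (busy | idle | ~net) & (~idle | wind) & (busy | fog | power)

Unsatisfiable — no assignment works.

Case fog = True:
  (~wind) forces wind = False.
  (~power | wind) forces power = False.
  (~fog | ~net | wind) forces net = False.
  Clause (~fog | net) is falsified — contradiction.
Case fog = False:
  (~wind) forces wind = False.
  (fog | idle) forces idle = True.
  Clause (~idle | wind) is falsified — contradiction.
Both cases fail, so the formula is unsatisfiable.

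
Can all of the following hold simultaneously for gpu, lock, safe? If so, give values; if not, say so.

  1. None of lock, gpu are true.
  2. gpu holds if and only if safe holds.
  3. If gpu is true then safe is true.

gpu: False, lock: False, safe: False

  (1) {lock, gpu}: 0 true — none ✓
  (2) gpu=F, safe=F — same ✓
  (3) gpu=F ⇒ safe: vacuous ✓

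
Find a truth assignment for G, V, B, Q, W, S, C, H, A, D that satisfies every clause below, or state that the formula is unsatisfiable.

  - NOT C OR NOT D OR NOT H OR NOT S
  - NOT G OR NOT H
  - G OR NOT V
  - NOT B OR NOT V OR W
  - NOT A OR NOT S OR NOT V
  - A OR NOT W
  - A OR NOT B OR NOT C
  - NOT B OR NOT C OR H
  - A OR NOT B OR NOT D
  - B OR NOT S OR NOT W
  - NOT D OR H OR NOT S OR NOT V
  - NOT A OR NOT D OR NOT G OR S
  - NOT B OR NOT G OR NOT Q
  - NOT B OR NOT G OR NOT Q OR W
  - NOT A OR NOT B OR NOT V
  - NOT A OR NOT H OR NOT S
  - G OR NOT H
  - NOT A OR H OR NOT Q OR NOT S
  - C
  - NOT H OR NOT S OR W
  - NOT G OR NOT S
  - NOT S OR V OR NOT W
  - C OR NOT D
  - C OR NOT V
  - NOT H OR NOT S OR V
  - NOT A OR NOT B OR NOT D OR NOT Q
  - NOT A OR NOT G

G = False, V = False, B = False, Q = False, W = False, S = True, C = True, H = False, A = False, D = False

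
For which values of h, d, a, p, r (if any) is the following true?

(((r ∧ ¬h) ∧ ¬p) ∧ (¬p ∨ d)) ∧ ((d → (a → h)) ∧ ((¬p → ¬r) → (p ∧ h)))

h=F; d=F; a=F; p=F; r=T

  ((r ∧ ¬h) ∧ ¬p) ∧ (¬p ∨ d) = True
    (r ∧ ¬h) ∧ ¬p = True
      r ∧ ¬h = True
        ¬h = True
      ¬p = True
    ¬p ∨ d = True
      ¬p = True
  (d → (a → h)) ∧ ((¬p → ¬r) → (p ∧ h)) = True
    d → (a → h) = True
      a → h = True
    (¬p → ¬r) → (p ∧ h) = True
      ¬p → ¬r = False
        ¬p = True
        ¬r = False
      p ∧ h = False
Both conjuncts True, so the formula holds.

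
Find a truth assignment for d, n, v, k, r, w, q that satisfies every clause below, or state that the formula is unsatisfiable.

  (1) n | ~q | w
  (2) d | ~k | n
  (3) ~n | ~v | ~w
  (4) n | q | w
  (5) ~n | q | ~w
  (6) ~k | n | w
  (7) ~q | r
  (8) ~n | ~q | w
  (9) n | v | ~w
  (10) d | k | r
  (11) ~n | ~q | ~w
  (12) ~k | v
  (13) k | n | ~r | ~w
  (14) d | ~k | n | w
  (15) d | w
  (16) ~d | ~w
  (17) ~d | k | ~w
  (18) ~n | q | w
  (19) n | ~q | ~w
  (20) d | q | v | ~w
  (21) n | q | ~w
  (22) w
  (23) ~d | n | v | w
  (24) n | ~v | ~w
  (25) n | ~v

Unsatisfiable

Case n = True:
  (w) forces w = True.
  (~n | ~v | ~w) forces v = False.
  (~n | q | ~w) forces q = True.
  Clause (~n | ~q | ~w) is falsified — contradiction.
Case n = False:
  (w) forces w = True.
  (n | v | ~w) forces v = True.
  Clause (n | ~v | ~w) is falsified — contradiction.
Both cases fail, so the formula is unsatisfiable.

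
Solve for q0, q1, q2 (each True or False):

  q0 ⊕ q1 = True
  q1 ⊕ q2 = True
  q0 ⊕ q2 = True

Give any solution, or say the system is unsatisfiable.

Adding constraints 1, 2, 3 mod 2: every variable appears an even number of times on the left, so the left side is 0.
But the right sides sum to 1 (mod 2). 0 ≠ 1 — the system is inconsistent.

Unsatisfiable — no assignment works.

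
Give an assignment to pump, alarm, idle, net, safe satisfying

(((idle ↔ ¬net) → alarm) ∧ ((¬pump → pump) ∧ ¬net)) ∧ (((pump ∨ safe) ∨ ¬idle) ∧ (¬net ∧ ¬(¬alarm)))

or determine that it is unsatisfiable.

pump = True; alarm = True; idle = False; net = False; safe = True

  ((idle ↔ ¬net) → alarm) ∧ ((¬pump → pump) ∧ ¬net) = True
    (idle ↔ ¬net) → alarm = True
      idle ↔ ¬net = False
        ¬net = True
    (¬pump → pump) ∧ ¬net = True
      ¬pump → pump = True
        ¬pump = False
      ¬net = True
  ((pump ∨ safe) ∨ ¬idle) ∧ (¬net ∧ ¬(¬alarm)) = True
    (pump ∨ safe) ∨ ¬idle = True
      pump ∨ safe = True
      ¬idle = True
    ¬net ∧ ¬(¬alarm) = True
      ¬net = True
      ¬(¬alarm) = True
        ¬alarm = False
Both conjuncts True, so the formula holds.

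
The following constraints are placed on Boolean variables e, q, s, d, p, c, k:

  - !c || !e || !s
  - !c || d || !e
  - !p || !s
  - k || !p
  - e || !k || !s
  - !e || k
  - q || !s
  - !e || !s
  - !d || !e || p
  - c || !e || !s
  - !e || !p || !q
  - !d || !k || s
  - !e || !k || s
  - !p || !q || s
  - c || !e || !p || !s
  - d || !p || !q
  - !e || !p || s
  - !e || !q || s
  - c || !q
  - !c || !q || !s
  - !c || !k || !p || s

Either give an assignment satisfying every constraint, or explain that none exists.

Set e = False.
Set q = False.
  then (q || !s) forces s = False.
Set d = True.
  then (!d || !k || s) forces k = False.
  then (k || !p) forces p = False.
Set c = False.
All clauses satisfied.

e=F; q=F; s=F; d=T; p=F; c=F; k=F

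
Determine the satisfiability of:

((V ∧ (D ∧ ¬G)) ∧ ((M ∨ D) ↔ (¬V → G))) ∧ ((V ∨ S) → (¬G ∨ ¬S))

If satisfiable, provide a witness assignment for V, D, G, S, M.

V = True, D = True, G = False, S = True, M = True

  (V ∧ (D ∧ ¬G)) ∧ ((M ∨ D) ↔ (¬V → G)) = True
    V ∧ (D ∧ ¬G) = True
      D ∧ ¬G = True
        ¬G = True
    (M ∨ D) ↔ (¬V → G) = True
      M ∨ D = True
      ¬V → G = True
        ¬V = False
  (V ∨ S) → (¬G ∨ ¬S) = True
    V ∨ S = True
    ¬G ∨ ¬S = True
      ¬G = True
      ¬S = False
Both conjuncts True, so the formula holds.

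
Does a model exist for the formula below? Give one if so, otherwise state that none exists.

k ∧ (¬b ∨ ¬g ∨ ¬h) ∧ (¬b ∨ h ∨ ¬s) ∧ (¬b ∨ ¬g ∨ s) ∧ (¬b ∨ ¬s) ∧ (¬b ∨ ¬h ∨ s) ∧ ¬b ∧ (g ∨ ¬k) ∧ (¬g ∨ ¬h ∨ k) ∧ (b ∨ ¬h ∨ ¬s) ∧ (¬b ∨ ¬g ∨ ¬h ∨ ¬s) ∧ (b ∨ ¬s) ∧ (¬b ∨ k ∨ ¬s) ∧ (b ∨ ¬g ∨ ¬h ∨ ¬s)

g=T; h=F; k=T; b=F; s=F

Unit clause (k) forces k = True.
Unit clause (¬b) forces b = False.
In (g ∨ ¬k) only g is left, so g = True.
In (b ∨ ¬s) only ¬s is left, so s = False.
Set h = False.
All clauses satisfied.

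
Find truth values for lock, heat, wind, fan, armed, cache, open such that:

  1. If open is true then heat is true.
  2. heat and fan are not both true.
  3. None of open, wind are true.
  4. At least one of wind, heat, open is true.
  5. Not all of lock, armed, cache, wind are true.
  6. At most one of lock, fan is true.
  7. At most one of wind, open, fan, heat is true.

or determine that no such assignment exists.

lock=T; heat=T; wind=F; fan=F; armed=F; cache=F; open=F

  (1) open=F ⇒ heat: vacuous ✓
  (2) heat=T, fan=F — not both ✓
  (3) {open, wind}: 0 true — none ✓
  (4) {wind, heat, open}: 1 true — at least one ✓
  (5) {lock, armed, cache, wind}: 1/4 true — not all ✓
  (6) {lock, fan}: 1 true — at most one ✓
  (7) {wind, open, fan, heat}: 1 true — at most one ✓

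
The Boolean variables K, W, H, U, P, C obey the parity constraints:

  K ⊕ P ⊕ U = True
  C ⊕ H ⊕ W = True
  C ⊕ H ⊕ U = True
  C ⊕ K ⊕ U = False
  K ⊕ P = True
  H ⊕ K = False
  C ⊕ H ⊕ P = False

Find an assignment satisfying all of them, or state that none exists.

No satisfying assignment exists.

Adding constraints 3, 4, 6 mod 2: every variable appears an even number of times on the left, so the left side is 0.
But the right sides sum to 1 (mod 2). 0 ≠ 1 — the system is inconsistent.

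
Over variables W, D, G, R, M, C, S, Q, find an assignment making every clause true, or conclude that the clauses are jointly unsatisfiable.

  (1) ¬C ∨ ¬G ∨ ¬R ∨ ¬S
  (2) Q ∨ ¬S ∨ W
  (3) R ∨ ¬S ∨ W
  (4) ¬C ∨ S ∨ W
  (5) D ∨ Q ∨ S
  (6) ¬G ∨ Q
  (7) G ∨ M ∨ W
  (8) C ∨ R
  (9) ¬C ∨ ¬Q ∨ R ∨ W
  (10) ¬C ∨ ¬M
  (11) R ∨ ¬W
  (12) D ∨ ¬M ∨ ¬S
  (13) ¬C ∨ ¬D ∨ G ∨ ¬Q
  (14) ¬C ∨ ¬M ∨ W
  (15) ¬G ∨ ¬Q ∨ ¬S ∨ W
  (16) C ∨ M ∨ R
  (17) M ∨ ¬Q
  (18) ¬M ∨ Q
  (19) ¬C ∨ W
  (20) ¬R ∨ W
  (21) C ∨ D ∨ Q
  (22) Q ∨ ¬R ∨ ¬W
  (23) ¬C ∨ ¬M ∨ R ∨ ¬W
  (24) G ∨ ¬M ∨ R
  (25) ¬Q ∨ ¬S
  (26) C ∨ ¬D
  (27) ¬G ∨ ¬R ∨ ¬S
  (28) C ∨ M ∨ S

W: True, D: False, G: False, R: True, M: True, C: False, S: False, Q: True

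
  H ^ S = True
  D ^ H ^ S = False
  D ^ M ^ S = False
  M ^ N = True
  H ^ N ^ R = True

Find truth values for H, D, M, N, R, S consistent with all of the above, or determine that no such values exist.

H = True, D = True, M = True, N = False, R = False, S = False

H ^ S = T ^ F = True ✓
D ^ H ^ S = T ^ T ^ F = False ✓
D ^ M ^ S = T ^ T ^ F = False ✓
M ^ N = T ^ F = True ✓
H ^ N ^ R = T ^ F ^ F = True ✓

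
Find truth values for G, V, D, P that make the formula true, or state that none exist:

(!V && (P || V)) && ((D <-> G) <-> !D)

G=F; V=F; D=T; P=T

  !V && (P || V) = True
    !V = True
    P || V = True
  (D <-> G) <-> !D = True
    D <-> G = False
    !D = False
Both conjuncts True, so the formula holds.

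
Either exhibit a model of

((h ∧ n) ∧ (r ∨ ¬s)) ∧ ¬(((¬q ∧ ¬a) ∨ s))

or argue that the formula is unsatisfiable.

q = False, r = False, h = True, s = False, a = True, n = True

  (h ∧ n) ∧ (r ∨ ¬s) = True
    h ∧ n = True
    r ∨ ¬s = True
      ¬s = True
  ¬(((¬q ∧ ¬a) ∨ s)) = True
    (¬q ∧ ¬a) ∨ s = False
      ¬q ∧ ¬a = False
        ¬q = True
        ¬a = False
Both conjuncts True, so the formula holds.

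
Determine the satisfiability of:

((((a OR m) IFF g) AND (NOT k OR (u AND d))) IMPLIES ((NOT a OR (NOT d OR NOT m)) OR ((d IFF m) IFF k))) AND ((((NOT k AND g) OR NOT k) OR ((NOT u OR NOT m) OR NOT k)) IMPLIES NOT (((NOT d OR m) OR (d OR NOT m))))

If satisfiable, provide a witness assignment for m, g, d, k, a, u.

m=T, g=T, d=F, k=T, a=T, u=T

  (((a OR m) IFF g) AND (NOT k OR (u AND d))) IMPLIES ((NOT a OR (NOT d OR NOT m)) OR ((d IFF m) IFF k)) = True
    ((a OR m) IFF g) AND (NOT k OR (u AND d)) = False
      (a OR m) IFF g = True
        a OR m = True
      NOT k OR (u AND d) = False
        NOT k = False
        u AND d = False
    (NOT a OR (NOT d OR NOT m)) OR ((d IFF m) IFF k) = True
      NOT a OR (NOT d OR NOT m) = True
        NOT a = False
        NOT d OR NOT m = True
          NOT d = True
          NOT m = False
      (d IFF m) IFF k = False
        d IFF m = False
  (((NOT k AND g) OR NOT k) OR ((NOT u OR NOT m) OR NOT k)) IMPLIES NOT (((NOT d OR m) OR (d OR NOT m))) = True
    ((NOT k AND g) OR NOT k) OR ((NOT u OR NOT m) OR NOT k) = False
      (NOT k AND g) OR NOT k = False
        NOT k AND g = False
          NOT k = False
        NOT k = False
      (NOT u OR NOT m) OR NOT k = False
        NOT u OR NOT m = False
          NOT u = False
          NOT m = False
        NOT k = False
    NOT (((NOT d OR m) OR (d OR NOT m))) = False
      (NOT d OR m) OR (d OR NOT m) = True
        NOT d OR m = True
          NOT d = True
        d OR NOT m = False
          NOT m = False
Both conjuncts True, so the formula holds.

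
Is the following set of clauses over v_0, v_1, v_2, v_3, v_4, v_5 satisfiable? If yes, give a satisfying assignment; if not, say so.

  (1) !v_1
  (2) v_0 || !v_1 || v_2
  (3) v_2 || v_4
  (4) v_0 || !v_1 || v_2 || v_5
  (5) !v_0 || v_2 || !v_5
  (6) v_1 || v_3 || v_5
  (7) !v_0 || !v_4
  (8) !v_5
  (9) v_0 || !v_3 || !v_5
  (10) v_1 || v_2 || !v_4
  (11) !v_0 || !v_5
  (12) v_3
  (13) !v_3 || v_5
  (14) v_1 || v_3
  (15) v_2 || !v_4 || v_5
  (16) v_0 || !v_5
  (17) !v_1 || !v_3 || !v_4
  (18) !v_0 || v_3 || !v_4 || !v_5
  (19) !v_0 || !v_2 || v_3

UNSATISFIABLE

Case v_1 = True:
  Clause (!v_1) is falsified — contradiction.
Case v_1 = False:
  (!v_5) forces v_5 = False.
  (v_1 || v_3 || v_5) forces v_3 = True.
  Clause (!v_3 || v_5) is falsified — contradiction.
Both cases fail, so the formula is unsatisfiable.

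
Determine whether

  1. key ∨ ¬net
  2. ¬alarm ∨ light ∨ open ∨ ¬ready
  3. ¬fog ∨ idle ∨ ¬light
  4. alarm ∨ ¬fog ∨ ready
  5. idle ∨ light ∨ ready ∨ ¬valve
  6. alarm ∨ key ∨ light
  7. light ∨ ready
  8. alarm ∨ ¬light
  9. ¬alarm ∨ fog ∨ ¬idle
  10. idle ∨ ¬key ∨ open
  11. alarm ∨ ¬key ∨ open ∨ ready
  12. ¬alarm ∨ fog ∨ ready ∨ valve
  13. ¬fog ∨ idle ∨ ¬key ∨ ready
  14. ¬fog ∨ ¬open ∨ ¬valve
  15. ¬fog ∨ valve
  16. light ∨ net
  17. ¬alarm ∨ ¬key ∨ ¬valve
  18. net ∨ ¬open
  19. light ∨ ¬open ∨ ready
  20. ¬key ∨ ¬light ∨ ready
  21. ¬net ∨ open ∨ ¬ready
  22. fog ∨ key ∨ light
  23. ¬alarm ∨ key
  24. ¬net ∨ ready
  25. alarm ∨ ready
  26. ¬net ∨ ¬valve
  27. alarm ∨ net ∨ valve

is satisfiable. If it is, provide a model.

key=T, idle=F, valve=F, open=T, net=T, alarm=T, fog=F, light=T, ready=T

Try key = False:
  (key ∨ ¬net) forces net = False.
  (light ∨ net) forces light = True.
  (alarm ∨ ¬light) forces alarm = True.
  clause (¬alarm ∨ key) is falsified — backtrack.
So key = True.
Set idle = False.
  then (idle ∨ ¬key ∨ open) forces open = True.
  then (net ∨ ¬open) forces net = True.
  then (¬net ∨ ready) forces ready = True.
  then (¬net ∨ ¬valve) forces valve = False.
  then (¬fog ∨ valve) forces fog = False.
Set alarm = True.
Set light = True.
All clauses satisfied.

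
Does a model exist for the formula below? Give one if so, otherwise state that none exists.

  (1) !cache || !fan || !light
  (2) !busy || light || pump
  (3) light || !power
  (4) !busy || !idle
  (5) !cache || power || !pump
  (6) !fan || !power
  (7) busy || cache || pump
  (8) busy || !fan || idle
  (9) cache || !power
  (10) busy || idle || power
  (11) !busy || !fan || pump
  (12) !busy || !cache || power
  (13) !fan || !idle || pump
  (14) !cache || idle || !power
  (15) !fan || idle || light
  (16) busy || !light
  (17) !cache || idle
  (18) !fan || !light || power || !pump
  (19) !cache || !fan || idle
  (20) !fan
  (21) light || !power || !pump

power = False, fan = False, cache = True, light = False, pump = False, idle = True, busy = False

Unit clause (!fan) forces fan = False.
Set power = False.
Set cache = True.
  then (!cache || power || !pump) forces pump = False.
  then (!busy || !cache || power) forces busy = False.
  then (busy || !light) forces light = False.
  then (!cache || idle) forces idle = True.
All clauses satisfied.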